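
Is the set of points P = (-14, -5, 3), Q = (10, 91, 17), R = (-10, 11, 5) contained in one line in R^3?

PQ = (24, 96, 14), PR = (4, 16, 2).
Comparing components 2 and 3: (96)(2) − (14)(16) = -32 ≠ 0, so PQ and PR are not parallel and the points are not collinear.

No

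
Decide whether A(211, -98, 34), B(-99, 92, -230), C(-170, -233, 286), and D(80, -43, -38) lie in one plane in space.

Yes

With A as base: AB = (-310, 190, -264), AC = (-381, -135, 252), AD = (-131, 55, -72).
AC × AD = (-4140, -60444, -38640).
AB · (AC × AD) = 0.
The scalar triple product vanishes, so the four points are coplanar.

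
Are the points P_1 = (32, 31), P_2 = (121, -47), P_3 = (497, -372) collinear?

No

P_1P_2 = (89, -78), P_1P_3 = (465, -403).
If collinear, P_1P_3 would be a scalar multiple of P_1P_2. But (89)·(-403) ≠ (-78)·(465) (difference 403), so they are not parallel; the points are not collinear.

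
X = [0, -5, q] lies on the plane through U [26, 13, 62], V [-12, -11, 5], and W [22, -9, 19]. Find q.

20

The plane through U, V, W has equation −222x − 1406y + 740z = 21830.
Substituting X: (740)q + (7030) = 21830, so q = 20.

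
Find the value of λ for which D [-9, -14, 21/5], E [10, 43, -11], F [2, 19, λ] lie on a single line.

-23/5

Direction DE = (19, 57, -76/5). From the x-coordinate of F, the parameter along the line is τ = (2 − (-9))/19 = 11/19.
Then λ = 21/5 + 11/19·(-76/5) = -23/5.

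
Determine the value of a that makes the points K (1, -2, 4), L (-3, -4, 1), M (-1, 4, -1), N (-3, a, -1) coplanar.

0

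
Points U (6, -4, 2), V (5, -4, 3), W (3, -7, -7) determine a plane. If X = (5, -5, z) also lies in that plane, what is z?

-1

Coplanarity requires UV · (UW × UX) = 0.
UV = (-1, 0, 1), UW = (-3, -3, -9); the triple product is linear in z with coefficient 3 and constant term 3.
Setting it to zero: z = -1.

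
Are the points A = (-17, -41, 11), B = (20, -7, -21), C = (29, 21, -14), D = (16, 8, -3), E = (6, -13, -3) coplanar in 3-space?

The plane through A, B, C has normal n = AB × AC = (1134, -547, 730) and equation n·P = 11179.
Checking the remaining points: n·D = 11578, n·E = 11725.
Since n·D = 11578 ≠ 11179, D is off the plane and the points are not all coplanar.

No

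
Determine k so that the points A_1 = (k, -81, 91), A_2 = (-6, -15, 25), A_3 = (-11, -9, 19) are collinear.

49

Collinearity requires A_1A_2 × A_1A_3 = 0; each component is linear in k.
The y-component gives (-6)k + (294) = 0, so k = 49.
The remaining components then also vanish.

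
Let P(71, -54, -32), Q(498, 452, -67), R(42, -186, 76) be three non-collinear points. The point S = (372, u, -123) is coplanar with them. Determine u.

364

A normal to the plane is n = PQ × PR = (50028, -45101, -41690).
S lies in the plane iff n · PS = 0.
This gives (-45101)u + (16416764) = 0, so u = 364.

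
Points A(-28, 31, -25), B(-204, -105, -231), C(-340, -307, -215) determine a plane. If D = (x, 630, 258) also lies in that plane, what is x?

The plane through A, B, C has equation −43788x + 30832y + 17056z = 1755456.
Substituting D: (-43788)x + (23824608) = 1755456, so x = 504.

504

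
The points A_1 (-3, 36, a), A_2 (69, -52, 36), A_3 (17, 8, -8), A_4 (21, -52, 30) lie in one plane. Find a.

The points are coplanar iff A_1A_2 · (A_1A_3 × A_1A_4) = 0.
Expanding, this is linear in a: (-2880)a + (-80640) = 0.
So a = -28.

-28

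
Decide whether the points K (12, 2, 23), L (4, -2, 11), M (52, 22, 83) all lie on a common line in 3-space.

KL = (-8, -4, -12), KM = (40, 20, 60).
KL × KM = (0, 0, 0).
The cross product vanishes, so the three points are collinear.

Yes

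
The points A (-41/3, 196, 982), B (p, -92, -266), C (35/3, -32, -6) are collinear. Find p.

55/3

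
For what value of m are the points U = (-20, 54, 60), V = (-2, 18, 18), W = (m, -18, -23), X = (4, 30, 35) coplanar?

Normal to plane UVX: n = (-108, -558, 432); plane equation n·P = -2052.
Requiring n·W = -2052: (-108)m + (108) = -2052.
So m = 20.

20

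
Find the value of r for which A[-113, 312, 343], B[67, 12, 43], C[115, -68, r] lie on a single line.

Collinearity requires AB × AC = 0; each component is linear in r.
The x-component gives (-300)r + (-11100) = 0, so r = -37.
The remaining components then also vanish.

-37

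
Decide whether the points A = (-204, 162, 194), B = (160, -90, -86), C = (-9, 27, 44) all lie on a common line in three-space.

Yes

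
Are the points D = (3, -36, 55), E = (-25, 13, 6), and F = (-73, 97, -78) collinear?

DE = (-28, 49, -49), DF = (-76, 133, -133).
DE × DF = (0, 0, 0).
The cross product vanishes, so the three points are collinear.

Yes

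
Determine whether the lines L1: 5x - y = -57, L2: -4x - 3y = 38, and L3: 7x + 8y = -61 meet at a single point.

Intersecting L1 and L2: solving the 2×2 system gives (x, y) = (-11, 2).
Substitute into L3: (7)(-11) + (8)(2) = -61.
This equals -61, so (-11, 2) lies on all three lines and they are concurrent.

Yes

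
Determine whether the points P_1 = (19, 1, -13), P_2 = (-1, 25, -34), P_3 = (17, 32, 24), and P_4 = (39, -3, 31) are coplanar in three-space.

No

With P_1 as base: P_1P_2 = (-20, 24, -21), P_1P_3 = (-2, 31, 37), P_1P_4 = (20, -4, 44).
P_1P_3 × P_1P_4 = (1512, 828, -612).
P_1P_2 · (P_1P_3 × P_1P_4) = 2484.
Since 2484 ≠ 0, the four points are not coplanar.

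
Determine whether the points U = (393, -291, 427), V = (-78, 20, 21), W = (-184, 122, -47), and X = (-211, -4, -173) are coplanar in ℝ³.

No

A normal to the plane through U, V, W is n = UV × UW = (20264, 11008, -15076).
The plane has equation n·P = -1677028. For X: n·X = -1711588.
-1711588 ≠ -1677028, so X is off the plane.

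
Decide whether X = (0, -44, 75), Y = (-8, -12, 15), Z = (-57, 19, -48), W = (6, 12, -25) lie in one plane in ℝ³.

The four points are coplanar iff the 3×3 determinant with rows XY, XZ, XW is zero.
Rows: (-8, 32, -60), (-57, 63, -123), (6, 56, -100).
Expanding along the first row: (-8)(588) − (32)(6438) + (-60)(-3570) = 3480.
Nonzero ⇒ not coplanar.

No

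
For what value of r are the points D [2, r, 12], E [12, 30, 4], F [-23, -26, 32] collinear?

Direction EF = (-35, -56, 28). From the x-coordinate of D, the parameter along the line is τ = (2 − 12)/(-35) = 2/7.
Then r = 30 + 2/7·(-56) = 14.

14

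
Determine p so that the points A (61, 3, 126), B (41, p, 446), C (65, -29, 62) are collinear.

Collinearity requires AB × AC = 0; each component is linear in p.
The x-component gives (-64)p + (10432) = 0, so p = 163.
The remaining components then also vanish.

163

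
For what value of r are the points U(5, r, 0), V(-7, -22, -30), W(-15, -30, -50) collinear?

-10

Collinearity requires UV × UW = 0; each component is linear in r.
The x-component gives (20)r + (200) = 0, so r = -10.
The remaining components then also vanish.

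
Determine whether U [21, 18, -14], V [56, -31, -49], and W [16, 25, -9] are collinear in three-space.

Yes

UV = (35, -49, -35), UW = (-5, 7, 5).
UV × UW = (0, 0, 0).
The cross product vanishes, so the three points are collinear.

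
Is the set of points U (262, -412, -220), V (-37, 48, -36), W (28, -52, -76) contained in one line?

UV = (-299, 460, 184), UW = (-234, 360, 144).
UV × UW = (0, 0, 0).
The cross product vanishes, so the three points are collinear.

Yes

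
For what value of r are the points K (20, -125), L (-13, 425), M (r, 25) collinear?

Collinearity: (M − K) must be parallel to (L − K) = (-33, 550).
Cross-multiplying the components: (r − 20)·(550) = (150)·(-33).
Solving gives r = 11.

11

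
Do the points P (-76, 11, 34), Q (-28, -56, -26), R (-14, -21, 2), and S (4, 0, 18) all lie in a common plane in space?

No

With P as base: PQ = (48, -67, -60), PR = (62, -32, -32), PS = (80, -11, -16).
PR × PS = (160, -1568, 1878).
PQ · (PR × PS) = 56.
Since 56 ≠ 0, the four points are not coplanar.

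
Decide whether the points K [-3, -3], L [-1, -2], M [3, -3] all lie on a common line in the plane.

KL = (2, 1), KM = (6, 0).
If collinear, KM would be a scalar multiple of KL. But (2)·(0) ≠ (1)·(6) (difference -6), so they are not parallel; the points are not collinear.

No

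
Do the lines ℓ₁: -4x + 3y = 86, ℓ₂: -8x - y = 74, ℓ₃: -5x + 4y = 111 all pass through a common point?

Lines aᵢx + bᵢy = cᵢ with pairwise distinct directions are concurrent exactly when det[aᵢ bᵢ cᵢ] = 0.
Here the determinant is 0.
It vanishes, so the lines are concurrent at (-11, 14).

Yes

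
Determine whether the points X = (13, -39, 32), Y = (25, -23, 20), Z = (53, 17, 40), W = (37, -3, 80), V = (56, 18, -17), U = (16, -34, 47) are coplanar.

Yes

The plane through X, Y, Z has normal n = XY × XZ = (800, -576, 32) and equation n·P = 33888.
Checking the remaining points: n·W = 33888, n·V = 33888, n·U = 33888.
All equal 33888, so all 6 points lie in one plane.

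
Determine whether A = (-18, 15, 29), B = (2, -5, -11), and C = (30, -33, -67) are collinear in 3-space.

Yes

AB = (20, -20, -40), AC = (48, -48, -96).
AB × AC = (0, 0, 0).
The cross product vanishes, so the three points are collinear.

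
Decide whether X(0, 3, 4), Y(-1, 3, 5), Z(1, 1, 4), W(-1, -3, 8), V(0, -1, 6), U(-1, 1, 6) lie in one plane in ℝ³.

The plane through X, Y, Z has normal n = XY × XZ = (2, 1, 2) and equation n·P = 11.
Checking the remaining points: n·W = 11, n·V = 11, n·U = 11.
All equal 11, so all 6 points lie in one plane.

Yes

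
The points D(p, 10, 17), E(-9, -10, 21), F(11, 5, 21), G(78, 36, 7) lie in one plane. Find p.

The points are coplanar iff DE · (DF × DG) = 0.
Expanding, this is linear in p: (210)p + (-5250) = 0.
So p = 25.

25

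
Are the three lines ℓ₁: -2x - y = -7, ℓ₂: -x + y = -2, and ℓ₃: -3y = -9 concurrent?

No

Intersecting ℓ₁ and ℓ₂: solving the 2×2 system gives (x, y) = (3, 1).
Substitute into ℓ₃: (0)(3) + (-3)(1) = -3.
But ℓ₃ requires -9 ≠ -3, so the three lines have no common point.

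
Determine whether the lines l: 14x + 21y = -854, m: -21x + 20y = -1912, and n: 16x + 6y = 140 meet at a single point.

Intersecting l and m: solving the 2×2 system gives (x, y) = (32, -62).
Substitute into n: (16)(32) + (6)(-62) = 140.
This equals 140, so (32, -62) lies on all three lines and they are concurrent.

Yes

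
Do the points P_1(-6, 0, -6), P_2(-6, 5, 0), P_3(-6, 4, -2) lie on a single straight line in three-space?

No

P_1P_2 = (0, 5, 6), P_1P_3 = (0, 4, 4).
P_1P_2 × P_1P_3 = (-4, 0, 0).
The cross product is nonzero, so the points do not lie on one line.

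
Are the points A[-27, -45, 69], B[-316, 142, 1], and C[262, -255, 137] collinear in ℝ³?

AB = (-289, 187, -68), AC = (289, -210, 68).
Comparing components 2 and 3: (187)(68) − (-68)(-210) = -1564 ≠ 0, so AB and AC are not parallel and the points are not collinear.

No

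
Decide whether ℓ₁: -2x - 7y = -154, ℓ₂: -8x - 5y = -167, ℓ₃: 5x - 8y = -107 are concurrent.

The three lines meet at one point iff the augmented coefficient matrix [aᵢ bᵢ cᵢ] has rank < 3, i.e. its determinant vanishes.
Here the determinant is -267.
Nonzero, so no common point exists.

No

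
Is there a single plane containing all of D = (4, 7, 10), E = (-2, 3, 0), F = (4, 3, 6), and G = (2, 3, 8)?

The four points are coplanar iff the 3×3 determinant with rows DE, DF, DG is zero.
Rows: (-6, -4, -10), (0, -4, -4), (-2, -4, -2).
Expanding along the first row: (-6)(-8) − (-4)(-8) + (-10)(-8) = 96.
Nonzero ⇒ not coplanar.

No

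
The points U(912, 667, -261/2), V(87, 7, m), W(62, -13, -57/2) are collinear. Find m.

-63/2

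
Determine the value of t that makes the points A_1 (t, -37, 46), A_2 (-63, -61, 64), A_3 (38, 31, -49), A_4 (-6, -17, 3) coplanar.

-51

The points are coplanar iff A_1A_2 · (A_1A_3 × A_1A_4) = 0.
Expanding, this is linear in t: (640)t + (32640) = 0.
So t = -51.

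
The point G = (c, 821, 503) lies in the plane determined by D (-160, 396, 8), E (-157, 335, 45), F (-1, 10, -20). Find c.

-583

The plane through D, E, F has equation 15990x + 5967y + 8541z = -127140.
Substituting G: (15990)c + (9195030) = -127140, so c = -583.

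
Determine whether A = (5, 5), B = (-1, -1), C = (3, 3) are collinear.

Yes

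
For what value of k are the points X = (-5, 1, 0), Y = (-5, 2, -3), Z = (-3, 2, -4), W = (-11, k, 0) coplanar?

2

Normal to plane XYZ: n = (-1, -6, -2); plane equation n·P = -1.
Requiring n·W = -1: (-6)k + (11) = -1.
So k = 2.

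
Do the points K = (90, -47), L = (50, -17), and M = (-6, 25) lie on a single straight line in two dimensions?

KL = (-40, 30), KM = (-96, 72).
Checking proportionality: KM = 12/5·KL, so the vectors are parallel and the points are collinear.

Yes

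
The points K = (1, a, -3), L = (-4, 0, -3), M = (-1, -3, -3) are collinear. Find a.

-5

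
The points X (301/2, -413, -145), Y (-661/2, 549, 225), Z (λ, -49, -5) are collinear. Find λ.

-63/2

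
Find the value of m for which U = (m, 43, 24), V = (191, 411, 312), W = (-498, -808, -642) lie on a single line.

-17

Direction VW = (-689, -1219, -954). From the y-coordinate of U, the parameter along the line is τ = (43 − 411)/(-1219) = 16/53.
Then m = 191 + 16/53·(-689) = -17.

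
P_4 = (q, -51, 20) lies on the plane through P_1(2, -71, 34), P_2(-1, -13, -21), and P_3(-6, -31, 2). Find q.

The plane through P_1, P_2, P_3 has equation 344x + 344y + 344z = -12040.
Substituting P_4: (344)q + (-10664) = -12040, so q = -4.

-4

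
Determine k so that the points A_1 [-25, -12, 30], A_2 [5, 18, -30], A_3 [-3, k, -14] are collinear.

Collinearity requires A_1A_2 × A_1A_3 = 0; each component is linear in k.
The x-component gives (60)k + (-600) = 0, so k = 10.
The remaining components then also vanish.

10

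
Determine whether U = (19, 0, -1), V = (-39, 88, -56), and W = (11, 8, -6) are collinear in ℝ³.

No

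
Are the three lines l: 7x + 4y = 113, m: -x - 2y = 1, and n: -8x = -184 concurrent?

Yes

Lines aᵢx + bᵢy = cᵢ with pairwise distinct directions are concurrent exactly when det[aᵢ bᵢ cᵢ] = 0.
Here the determinant is 0.
It vanishes, so the lines are concurrent at (23, -12).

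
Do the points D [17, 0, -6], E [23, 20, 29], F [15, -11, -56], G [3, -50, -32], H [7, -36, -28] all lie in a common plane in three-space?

No

The plane through D, E, F has normal n = DE × DF = (-615, 230, -26) and equation n·P = -10299.
Checking the remaining points: n·G = -12513, n·H = -11857.
Since n·G = -12513 ≠ -10299, G is off the plane and the points are not all coplanar.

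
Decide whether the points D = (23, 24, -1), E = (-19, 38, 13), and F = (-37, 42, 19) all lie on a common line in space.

No

DE = (-42, 14, 14), DF = (-60, 18, 20).
DE × DF = (28, 0, 84).
The cross product is nonzero, so the points do not lie on one line.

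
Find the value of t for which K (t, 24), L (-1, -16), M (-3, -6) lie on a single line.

Collinearity: (K − L) must be parallel to (M − L) = (-2, 10).
Cross-multiplying the components: (t − (-1))·(10) = (40)·(-2).
Solving gives t = -9.

-9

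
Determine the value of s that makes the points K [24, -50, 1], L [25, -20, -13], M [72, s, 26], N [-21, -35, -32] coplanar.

-45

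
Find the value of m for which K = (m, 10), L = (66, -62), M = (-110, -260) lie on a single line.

Collinearity: (K − L) must be parallel to (M − L) = (-176, -198).
Cross-multiplying the components: (m − 66)·(-198) = (72)·(-176).
Solving gives m = 130.

130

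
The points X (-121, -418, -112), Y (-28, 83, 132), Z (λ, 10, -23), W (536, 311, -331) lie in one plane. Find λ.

67

Normal to plane XYW: n = (-287595, 180675, -261360); plane equation n·P = -11450835.
Requiring n·Z = -11450835: (-287595)λ + (7818030) = -11450835.
So λ = 67.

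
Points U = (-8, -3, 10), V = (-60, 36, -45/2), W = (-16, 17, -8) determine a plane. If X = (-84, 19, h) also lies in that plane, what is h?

-5

Coplanarity requires UV · (UW × UX) = 0.
UV = (-52, 39, -65/2), UW = (-8, 20, -18); the triple product is linear in h with coefficient -728 and constant term -3640.
Setting it to zero: h = -5.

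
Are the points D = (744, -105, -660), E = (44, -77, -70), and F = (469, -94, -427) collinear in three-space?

DE = (-700, 28, 590), DF = (-275, 11, 233).
Comparing components 2 and 3: (28)(233) − (590)(11) = 34 ≠ 0, so DE and DF are not parallel and the points are not collinear.

No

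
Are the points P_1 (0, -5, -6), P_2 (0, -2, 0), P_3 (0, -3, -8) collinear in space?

No

P_1P_2 = (0, 3, 6), P_1P_3 = (0, 2, -2).
P_1P_2 × P_1P_3 = (-18, 0, 0).
The cross product is nonzero, so the points do not lie on one line.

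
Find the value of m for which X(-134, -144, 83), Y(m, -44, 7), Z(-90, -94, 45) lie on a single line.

Direction XZ = (44, 50, -38). From the y-coordinate of Y, the parameter along the line is τ = (-44 − (-144))/50 = 2.
Then m = (-134) + 2·(44) = -46.

-46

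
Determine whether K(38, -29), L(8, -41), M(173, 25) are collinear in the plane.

KL = (-30, -12), KM = (135, 54).
det[KL; KM] = (-30)(54) − (-12)(135) = 0.
The determinant is zero, so the points are collinear.

Yes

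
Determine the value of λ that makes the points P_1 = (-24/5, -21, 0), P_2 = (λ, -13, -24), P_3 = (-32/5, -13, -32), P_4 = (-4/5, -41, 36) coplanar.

Coplanarity ⇔ det[P_1P_2; P_1P_3; P_1P_4] = 0.
Expanding, this is linear in λ: (-352)λ + (-11264/5) = 0.
So λ = -32/5.

-32/5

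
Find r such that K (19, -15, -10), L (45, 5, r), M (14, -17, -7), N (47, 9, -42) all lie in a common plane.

The points are coplanar iff KL · (KM × KN) = 0.
Expanding, this is linear in r: (-64)r + (-2368) = 0.
So r = -37.

-37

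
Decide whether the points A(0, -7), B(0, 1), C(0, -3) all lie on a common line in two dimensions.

Yes

AB = (0, 8), AC = (0, 4).
Twice the signed area of △ABC is (0)(4) − (8)(0) = 0.
The triangle is degenerate (zero area), so the points are collinear.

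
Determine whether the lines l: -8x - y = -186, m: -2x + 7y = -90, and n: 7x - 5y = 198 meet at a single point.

Yes

Lines aᵢx + bᵢy = cᵢ with pairwise distinct directions are concurrent exactly when det[aᵢ bᵢ cᵢ] = 0.
Here the determinant is 0.
It vanishes, so the lines are concurrent at (24, -6).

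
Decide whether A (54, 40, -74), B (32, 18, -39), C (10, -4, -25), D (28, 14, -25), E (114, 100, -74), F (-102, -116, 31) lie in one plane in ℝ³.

The plane through A, B, C has normal n = AB × AC = (462, -462, 0) and equation n·P = 6468.
Checking the remaining points: n·D = 6468, n·E = 6468, n·F = 6468.
All equal 6468, so all 6 points lie in one plane.

Yes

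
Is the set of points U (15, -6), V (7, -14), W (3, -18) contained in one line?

Yes

UV = (-8, -8), UW = (-12, -12).
Twice the signed area of △UVW is (-8)(-12) − (-8)(-12) = 0.
The triangle is degenerate (zero area), so the points are collinear.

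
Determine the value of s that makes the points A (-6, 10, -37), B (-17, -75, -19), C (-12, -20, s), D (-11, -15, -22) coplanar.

The points are coplanar iff AB · (AC × AD) = 0.
Expanding, this is linear in s: (150)s + (2850) = 0.
So s = -19.

-19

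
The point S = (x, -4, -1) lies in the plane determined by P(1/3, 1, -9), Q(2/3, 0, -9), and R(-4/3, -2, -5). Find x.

A normal to the plane is n = PQ × PR = (-4, -4/3, -8/3).
S lies in the plane iff n · PS = 0.
This gives (-4)x + (-40/3) = 0, so x = -10/3.

-10/3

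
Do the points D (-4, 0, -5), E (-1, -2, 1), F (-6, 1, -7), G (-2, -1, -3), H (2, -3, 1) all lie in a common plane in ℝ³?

Yes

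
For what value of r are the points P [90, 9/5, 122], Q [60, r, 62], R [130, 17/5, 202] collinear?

Direction PR = (40, 8/5, 80). From the x-coordinate of Q, the parameter along the line is τ = (60 − 90)/40 = -3/4.
Then r = 9/5 + (-3/4)·(8/5) = 3/5.

3/5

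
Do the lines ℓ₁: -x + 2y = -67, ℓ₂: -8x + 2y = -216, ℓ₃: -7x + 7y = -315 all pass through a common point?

Intersecting ℓ₁ and ℓ₂: solving the 2×2 system gives (x, y) = (149/7, -160/7).
Substitute into ℓ₃: (-7)(149/7) + (7)(-160/7) = -309.
But ℓ₃ requires -315 ≠ -309, so the three lines have no common point.

No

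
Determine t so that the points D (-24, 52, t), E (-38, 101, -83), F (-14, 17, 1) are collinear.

-34

Collinearity requires DE × DF = 0; each component is linear in t.
The x-component gives (-84)t + (-2856) = 0, so t = -34.
The remaining components then also vanish.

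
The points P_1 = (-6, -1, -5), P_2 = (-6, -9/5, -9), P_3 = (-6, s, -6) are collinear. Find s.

-6/5

Collinearity requires P_1P_2 × P_1P_3 = 0; each component is linear in s.
The x-component gives (4)s + (24/5) = 0, so s = -6/5.
The remaining components then also vanish.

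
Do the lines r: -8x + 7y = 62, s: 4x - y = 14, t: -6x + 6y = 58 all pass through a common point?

The three lines meet at one point iff the augmented coefficient matrix [aᵢ bᵢ cᵢ] has rank < 3, i.e. its determinant vanishes.
Here the determinant is 40.
Nonzero, so no common point exists.

No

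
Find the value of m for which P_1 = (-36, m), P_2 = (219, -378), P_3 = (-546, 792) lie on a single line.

The three points are collinear iff det[P_1P_2; P_1P_3] = 0.
This determinant is linear in m: (-765)m + (9180) = 0, so m = 12.

12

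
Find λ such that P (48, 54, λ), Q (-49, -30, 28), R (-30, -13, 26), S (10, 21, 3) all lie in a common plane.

-23/2

The points are coplanar iff PQ · (PR × PS) = 0.
Expanding, this is linear in λ: (34)λ + (391) = 0.
So λ = -23/2.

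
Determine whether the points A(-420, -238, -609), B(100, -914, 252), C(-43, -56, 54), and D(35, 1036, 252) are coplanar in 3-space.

Yes

A normal to the plane through A, B, C is n = AB × AC = (-604890, -20163, 349492).
The plane has equation n·P = 46011966. For D: n·D = 46011966.
Equal, so D lies in the plane and all four are coplanar.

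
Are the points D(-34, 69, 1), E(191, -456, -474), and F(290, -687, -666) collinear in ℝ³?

No

DE = (225, -525, -475), DF = (324, -756, -667).
DE × DF = (-8925, -3825, 0).
The cross product is nonzero, so the points do not lie on one line.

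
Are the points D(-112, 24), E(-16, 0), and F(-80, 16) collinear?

DE = (96, -24), DF = (32, -8).
Twice the signed area of △DEF is (96)(-8) − (-24)(32) = 0.
The triangle is degenerate (zero area), so the points are collinear.

Yes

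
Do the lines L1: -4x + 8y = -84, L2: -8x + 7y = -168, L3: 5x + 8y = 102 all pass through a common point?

Intersecting L1 and L2: solving the 2×2 system gives (x, y) = (21, 0).
Substitute into L3: (5)(21) + (8)(0) = 105.
But L3 requires 102 ≠ 105, so the three lines have no common point.

No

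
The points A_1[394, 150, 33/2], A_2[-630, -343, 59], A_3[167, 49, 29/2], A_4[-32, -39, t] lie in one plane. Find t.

12

Normal to plane A_1A_2A_3: n = (10557/2, -23391/2, -8487); plane equation n·P = 370737/2.
Requiring n·A_4 = 370737/2: (-8487)t + (574425/2) = 370737/2.
So t = 12.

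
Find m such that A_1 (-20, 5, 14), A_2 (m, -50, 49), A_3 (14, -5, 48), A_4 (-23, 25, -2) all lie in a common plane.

-23

The points are coplanar iff A_1A_2 · (A_1A_3 × A_1A_4) = 0.
Expanding, this is linear in m: (-520)m + (-11960) = 0.
So m = -23.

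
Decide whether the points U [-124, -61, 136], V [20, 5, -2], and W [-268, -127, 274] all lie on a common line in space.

Yes

UV = (144, 66, -138), UW = (-144, -66, 138).
Each component of UW is -1 times the corresponding component of UV, so UW = -1·UV and the points are collinear.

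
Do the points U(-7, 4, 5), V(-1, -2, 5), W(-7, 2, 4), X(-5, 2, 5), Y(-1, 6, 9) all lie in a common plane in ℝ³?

Yes

The plane through U, V, W has normal n = UV × UW = (6, 6, -12) and equation n·P = -78.
Checking the remaining points: n·X = -78, n·Y = -78.
All equal -78, so all 5 points lie in one plane.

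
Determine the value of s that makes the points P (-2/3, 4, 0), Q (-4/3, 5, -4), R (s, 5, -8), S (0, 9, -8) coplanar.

-8/3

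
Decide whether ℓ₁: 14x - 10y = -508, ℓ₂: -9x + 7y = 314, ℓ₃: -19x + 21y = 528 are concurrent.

No

Lines aᵢx + bᵢy = cᵢ with pairwise distinct directions are concurrent exactly when det[aᵢ bᵢ cᵢ] = 0.
Here the determinant is 16.
Nonzero, so no common point exists.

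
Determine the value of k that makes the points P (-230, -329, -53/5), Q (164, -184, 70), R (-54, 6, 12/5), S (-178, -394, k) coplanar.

Coplanarity ⇔ det[PQ; PR; PS] = 0.
Expanding, this is linear in k: (106470)k + (-766584) = 0.
So k = 36/5.

36/5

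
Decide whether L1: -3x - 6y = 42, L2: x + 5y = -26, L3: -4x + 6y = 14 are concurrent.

The three lines meet at one point iff the augmented coefficient matrix [aᵢ bᵢ cᵢ] has rank < 3, i.e. its determinant vanishes.
Here the determinant is -126.
Nonzero, so no common point exists.

No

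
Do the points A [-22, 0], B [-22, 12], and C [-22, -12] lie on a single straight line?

AB = (0, 12), AC = (0, -12).
det[AB; AC] = (0)(-12) − (12)(0) = 0.
The determinant is zero, so the points are collinear.

Yes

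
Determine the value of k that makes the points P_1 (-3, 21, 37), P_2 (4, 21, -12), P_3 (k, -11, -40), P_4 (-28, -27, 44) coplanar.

-8

Coplanarity ⇔ det[P_1P_2; P_1P_3; P_1P_4] = 0.
Expanding, this is linear in k: (2352)k + (18816) = 0.
So k = -8.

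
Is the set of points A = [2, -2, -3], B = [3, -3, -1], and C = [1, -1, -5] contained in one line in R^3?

AB = (1, -1, 2), AC = (-1, 1, -2).
AB × AC = (0, 0, 0).
The cross product vanishes, so the three points are collinear.

Yes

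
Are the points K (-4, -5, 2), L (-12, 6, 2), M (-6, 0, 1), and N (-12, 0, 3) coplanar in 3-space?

No

The four points are coplanar iff the 3×3 determinant with rows KL, KM, KN is zero.
Rows: (-8, 11, 0), (-2, 5, -1), (-8, 5, 1).
Expanding along the first row: (-8)(10) − (11)(-10) + (0)(30) = 30.
Nonzero ⇒ not coplanar.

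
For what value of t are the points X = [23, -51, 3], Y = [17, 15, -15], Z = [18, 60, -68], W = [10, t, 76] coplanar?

-20

Normal to plane XYZ: n = (-2688, -336, -336); plane equation n·P = -45696.
Requiring n·W = -45696: (-336)t + (-52416) = -45696.
So t = -20.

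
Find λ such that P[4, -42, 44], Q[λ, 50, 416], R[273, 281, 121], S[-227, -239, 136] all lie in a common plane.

The points are coplanar iff PQ · (PR × PS) = 0.
Expanding, this is linear in λ: (44885)λ + (3949880) = 0.
So λ = -88.

-88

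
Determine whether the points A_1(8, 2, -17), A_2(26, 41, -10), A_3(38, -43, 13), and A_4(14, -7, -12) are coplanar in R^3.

A normal to the plane through A_1, A_2, A_3 is n = A_1A_2 × A_1A_3 = (1485, -330, -1980).
The plane has equation n·P = 44880. For A_4: n·A_4 = 46860.
46860 ≠ 44880, so A_4 is off the plane.

No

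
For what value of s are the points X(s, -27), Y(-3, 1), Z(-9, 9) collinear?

18

The three points are collinear iff det[XY; XZ] = 0.
This determinant is linear in s: (-8)s + (144) = 0, so s = 18.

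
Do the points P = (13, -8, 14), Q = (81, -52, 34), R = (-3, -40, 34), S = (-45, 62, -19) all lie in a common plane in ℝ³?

No

A normal to the plane through P, Q, R is n = PQ × PR = (-240, -1680, -2880).
The plane has equation n·X = -30000. For S: n·S = -38640.
-38640 ≠ -30000, so S is off the plane.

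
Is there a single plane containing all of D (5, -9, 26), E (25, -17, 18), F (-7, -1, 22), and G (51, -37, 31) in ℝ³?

The four points are coplanar iff the 3×3 determinant with rows DE, DF, DG is zero.
Rows: (20, -8, -8), (-12, 8, -4), (46, -28, 5).
Expanding along the first row: (20)(-72) − (-8)(124) + (-8)(-32) = -192.
Nonzero ⇒ not coplanar.

No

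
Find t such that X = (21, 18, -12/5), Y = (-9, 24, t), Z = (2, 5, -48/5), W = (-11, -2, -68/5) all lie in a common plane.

-4/5

The points are coplanar iff XY · (XZ × XW) = 0.
Expanding, this is linear in t: (-36)t + (-144/5) = 0.
So t = -4/5.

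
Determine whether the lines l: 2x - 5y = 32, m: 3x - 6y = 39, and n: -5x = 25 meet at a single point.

No

Intersecting l and m: solving the 2×2 system gives (x, y) = (1, -6).
Substitute into n: (-5)(1) + (0)(-6) = -5.
But n requires 25 ≠ -5, so the three lines have no common point.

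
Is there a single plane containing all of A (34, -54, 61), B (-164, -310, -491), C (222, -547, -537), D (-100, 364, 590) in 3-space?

With A as base: AB = (-198, -256, -552), AC = (188, -493, -598), AD = (-134, 418, 529).
AC × AD = (-10833, -19320, 12522).
AB · (AC × AD) = 178710.
Since 178710 ≠ 0, the four points are not coplanar.

No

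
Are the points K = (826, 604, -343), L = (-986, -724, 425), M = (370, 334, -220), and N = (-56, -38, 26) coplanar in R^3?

Yes

A normal to the plane through K, L, M is n = KL × KM = (44016, -127332, -116328).
The plane has equation n·P = -650808. For N: n·N = -650808.
Equal, so N lies in the plane and all four are coplanar.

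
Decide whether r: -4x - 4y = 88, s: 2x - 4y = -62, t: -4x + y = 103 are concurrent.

Yes

The three lines meet at one point iff the augmented coefficient matrix [aᵢ bᵢ cᵢ] has rank < 3, i.e. its determinant vanishes.
Here the determinant is 0.
It vanishes, so the lines are concurrent at (-25, 3).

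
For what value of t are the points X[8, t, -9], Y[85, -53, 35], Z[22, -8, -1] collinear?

2

Collinearity requires XY × XZ = 0; each component is linear in t.
The x-component gives (36)t + (-72) = 0, so t = 2.
The remaining components then also vanish.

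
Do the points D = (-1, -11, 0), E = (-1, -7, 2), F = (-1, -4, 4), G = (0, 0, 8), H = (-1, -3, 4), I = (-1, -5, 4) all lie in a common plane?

No

The plane through D, E, F has normal n = DE × DF = (2, 0, 0) and equation n·P = -2.
Checking the remaining points: n·G = 0, n·H = -2, n·I = -2.
Since n·G = 0 ≠ -2, G is off the plane and the points are not all coplanar.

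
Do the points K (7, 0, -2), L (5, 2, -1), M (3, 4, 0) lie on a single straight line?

KL = (-2, 2, 1), KM = (-4, 4, 2).
KL × KM = (0, 0, 0).
The cross product vanishes, so the three points are collinear.

Yes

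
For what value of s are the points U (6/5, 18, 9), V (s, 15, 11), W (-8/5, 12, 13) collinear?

Collinearity requires UV × UW = 0; each component is linear in s.
The y-component gives (-4)s + (-4/5) = 0, so s = -1/5.
The remaining components then also vanish.

-1/5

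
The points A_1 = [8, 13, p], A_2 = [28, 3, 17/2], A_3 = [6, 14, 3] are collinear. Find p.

7/2

Collinearity requires A_1A_2 × A_1A_3 = 0; each component is linear in p.
The x-component gives (11)p + (-77/2) = 0, so p = 7/2.
The remaining components then also vanish.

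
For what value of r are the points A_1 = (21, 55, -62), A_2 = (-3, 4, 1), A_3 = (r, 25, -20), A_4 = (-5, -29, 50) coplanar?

Normal to plane A_1A_2A_4: n = (-420, 1050, 690); plane equation n·P = 6150.
Requiring n·A_3 = 6150: (-420)r + (12450) = 6150.
So r = 15.

15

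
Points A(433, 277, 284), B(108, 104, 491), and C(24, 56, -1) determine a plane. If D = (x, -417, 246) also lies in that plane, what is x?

Coplanarity requires AB · (AC × AD) = 0.
AB = (-325, -173, 207), AC = (-409, -221, -285); the triple product is linear in x with coefficient 95052 and constant term 81839772.
Setting it to zero: x = -861.

-861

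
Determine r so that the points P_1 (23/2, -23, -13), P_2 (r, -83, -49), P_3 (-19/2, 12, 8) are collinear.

Collinearity requires P_1P_2 × P_1P_3 = 0; each component is linear in r.
The y-component gives (-21)r + (1995/2) = 0, so r = 95/2.
The remaining components then also vanish.

95/2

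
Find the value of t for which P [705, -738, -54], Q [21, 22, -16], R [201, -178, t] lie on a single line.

Collinearity requires PQ × PR = 0; each component is linear in t.
The x-component gives (760)t + (19760) = 0, so t = -26.
The remaining components then also vanish.

-26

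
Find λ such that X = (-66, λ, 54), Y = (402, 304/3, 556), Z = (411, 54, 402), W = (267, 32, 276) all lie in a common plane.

2

The points are coplanar iff XY · (XZ × XW) = 0.
Expanding, this is linear in λ: (-23310)λ + (46620) = 0.
So λ = 2.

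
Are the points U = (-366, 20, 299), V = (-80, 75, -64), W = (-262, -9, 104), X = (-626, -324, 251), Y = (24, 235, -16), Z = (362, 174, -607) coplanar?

Yes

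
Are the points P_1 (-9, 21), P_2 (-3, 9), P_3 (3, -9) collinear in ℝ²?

P_1P_2 = (6, -12), P_1P_3 = (12, -30).
det[P_1P_2; P_1P_3] = (6)(-30) − (-12)(12) = -36.
The determinant is nonzero, so they are not collinear.

No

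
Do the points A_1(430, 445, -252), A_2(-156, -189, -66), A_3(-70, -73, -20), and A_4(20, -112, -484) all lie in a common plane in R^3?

A normal to the plane through A_1, A_2, A_3 is n = A_1A_2 × A_1A_3 = (-50740, 42952, -13452).
The plane has equation n·P = 685344. For A_4: n·A_4 = 685344.
Equal, so A_4 lies in the plane and all four are coplanar.

Yes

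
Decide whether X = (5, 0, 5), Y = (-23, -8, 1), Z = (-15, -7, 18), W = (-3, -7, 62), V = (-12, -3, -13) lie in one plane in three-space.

The plane through X, Y, Z has normal n = XY × XZ = (-132, 444, 36) and equation n·P = -480.
Checking the remaining points: n·W = -480, n·V = -216.
Since n·V = -216 ≠ -480, V is off the plane and the points are not all coplanar.

No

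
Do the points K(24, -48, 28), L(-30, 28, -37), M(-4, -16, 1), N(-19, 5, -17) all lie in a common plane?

With K as base: KL = (-54, 76, -65), KM = (-28, 32, -27), KN = (-43, 53, -45).
KM × KN = (-9, -99, -108).
KL · (KM × KN) = -18.
Since -18 ≠ 0, the four points are not coplanar.

No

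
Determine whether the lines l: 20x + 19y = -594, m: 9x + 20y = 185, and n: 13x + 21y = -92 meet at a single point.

No

The three lines meet at one point iff the augmented coefficient matrix [aᵢ bᵢ cᵢ] has rank < 3, i.e. its determinant vanishes.
Here the determinant is -10899.
Nonzero, so no common point exists.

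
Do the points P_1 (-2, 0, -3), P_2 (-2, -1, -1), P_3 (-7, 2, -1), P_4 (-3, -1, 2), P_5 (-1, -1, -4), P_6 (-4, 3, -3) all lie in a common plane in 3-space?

The plane through P_1, P_2, P_3 has normal n = P_1P_2 × P_1P_3 = (-6, -10, -5) and equation n·P = 27.
Checking the remaining points: n·P_4 = 18, n·P_5 = 36, n·P_6 = 9.
Since n·P_4 = 18 ≠ 27, P_4 is off the plane and the points are not all coplanar.

No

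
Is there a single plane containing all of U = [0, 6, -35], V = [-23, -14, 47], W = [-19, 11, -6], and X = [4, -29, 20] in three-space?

The four points are coplanar iff the 3×3 determinant with rows UV, UW, UX is zero.
Rows: (-23, -20, 82), (-19, 5, 29), (4, -35, 55).
Expanding along the first row: (-23)(1290) − (-20)(-1161) + (82)(645) = 0.
Zero determinant ⇒ coplanar.

Yes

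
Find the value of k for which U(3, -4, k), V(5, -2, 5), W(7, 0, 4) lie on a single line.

6

Direction VW = (2, 2, -1). From the x-coordinate of U, the parameter along the line is τ = (3 − 5)/2 = -1.
Then k = 5 + (-1)·(-1) = 6.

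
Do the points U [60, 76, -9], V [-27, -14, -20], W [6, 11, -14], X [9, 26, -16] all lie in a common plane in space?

The four points are coplanar iff the 3×3 determinant with rows UV, UW, UX is zero.
Rows: (-87, -90, -11), (-54, -65, -5), (-51, -50, -7).
Expanding along the first row: (-87)(205) − (-90)(123) + (-11)(-615) = 0.
Zero determinant ⇒ coplanar.

Yes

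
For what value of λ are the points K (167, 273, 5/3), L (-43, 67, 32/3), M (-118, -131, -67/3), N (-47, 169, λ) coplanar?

125/3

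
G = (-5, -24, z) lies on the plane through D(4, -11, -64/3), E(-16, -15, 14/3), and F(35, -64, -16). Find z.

-1

Coplanarity requires DE · (DF × DG) = 0.
DE = (-20, -4, 26), DF = (31, -53, 16/3); the triple product is linear in z with coefficient 1184 and constant term 1184.
Setting it to zero: z = -1.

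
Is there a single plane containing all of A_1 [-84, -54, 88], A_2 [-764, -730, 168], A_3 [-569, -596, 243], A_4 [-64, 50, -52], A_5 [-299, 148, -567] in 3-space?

Yes

The plane through A_1, A_2, A_3 has normal n = A_1A_2 × A_1A_3 = (-61420, 66600, 40700) and equation n·P = 5144480.
Checking the remaining points: n·A_4 = 5144480, n·A_5 = 5144480.
All equal 5144480, so all 5 points lie in one plane.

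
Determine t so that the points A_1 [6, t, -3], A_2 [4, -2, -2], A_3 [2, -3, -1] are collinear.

-1

Collinearity requires A_1A_2 × A_1A_3 = 0; each component is linear in t.
The x-component gives (-1)t + (-1) = 0, so t = -1.
The remaining components then also vanish.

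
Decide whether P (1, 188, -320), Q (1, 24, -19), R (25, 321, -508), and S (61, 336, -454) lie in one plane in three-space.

No

A normal to the plane through P, Q, R is n = PQ × PR = (-9201, 7224, 3936).
The plane has equation n·X = 89391. For S: n·S = 79059.
79059 ≠ 89391, so S is off the plane.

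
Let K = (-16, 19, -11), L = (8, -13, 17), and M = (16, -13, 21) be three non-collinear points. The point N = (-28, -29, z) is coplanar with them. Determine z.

The plane through K, L, M has equation −128x + 128y + 256z = 1664.
Substituting N: (256)z + (-128) = 1664, so z = 7.

7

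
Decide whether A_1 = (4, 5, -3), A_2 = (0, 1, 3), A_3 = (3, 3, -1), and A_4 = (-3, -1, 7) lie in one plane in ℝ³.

Yes

A normal to the plane through A_1, A_2, A_3 is n = A_1A_2 × A_1A_3 = (4, 2, 4).
The plane has equation n·P = 14. For A_4: n·A_4 = 14.
Equal, so A_4 lies in the plane and all four are coplanar.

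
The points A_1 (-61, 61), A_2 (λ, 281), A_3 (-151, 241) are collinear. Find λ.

-171

The three points are collinear iff det[A_1A_2; A_1A_3] = 0.
This determinant is linear in λ: (180)λ + (30780) = 0, so λ = -171.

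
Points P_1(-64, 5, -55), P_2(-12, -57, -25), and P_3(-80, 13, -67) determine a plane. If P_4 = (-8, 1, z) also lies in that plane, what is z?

A normal to the plane is n = P_1P_2 × P_1P_3 = (504, 144, -576).
P_4 lies in the plane iff n · P_1P_4 = 0.
This gives (-576)z + (-4032) = 0, so z = -7.

-7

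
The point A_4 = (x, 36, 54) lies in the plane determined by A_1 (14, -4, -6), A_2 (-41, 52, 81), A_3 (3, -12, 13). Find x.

Coplanarity requires A_1A_2 · (A_1A_3 × A_1A_4) = 0.
A_1A_2 = (-55, 56, 87), A_1A_3 = (-11, -8, 19); the triple product is linear in x with coefficient 1760 and constant term 42240.
Setting it to zero: x = -24.

-24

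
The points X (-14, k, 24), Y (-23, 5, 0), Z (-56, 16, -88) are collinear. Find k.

Collinearity requires XY × XZ = 0; each component is linear in k.
The x-component gives (88)k + (-176) = 0, so k = 2.
The remaining components then also vanish.

2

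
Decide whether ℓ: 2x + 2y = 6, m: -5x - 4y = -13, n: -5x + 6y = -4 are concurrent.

Lines aᵢx + bᵢy = cᵢ with pairwise distinct directions are concurrent exactly when det[aᵢ bᵢ cᵢ] = 0.
Here the determinant is -22.
Nonzero, so no common point exists.

No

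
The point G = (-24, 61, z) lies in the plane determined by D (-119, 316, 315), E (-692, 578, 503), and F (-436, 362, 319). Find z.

70

Coplanarity requires DE · (DF × DG) = 0.
DE = (-573, 262, 188), DF = (-317, 46, 4); the triple product is linear in z with coefficient 56696 and constant term -3968720.
Setting it to zero: z = 70.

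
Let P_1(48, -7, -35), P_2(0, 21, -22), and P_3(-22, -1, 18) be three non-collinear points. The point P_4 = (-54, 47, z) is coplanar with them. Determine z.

Coplanarity requires P_1P_2 · (P_1P_3 × P_1P_4) = 0.
P_1P_2 = (-48, 28, 13), P_1P_3 = (-70, 6, 53); the triple product is linear in z with coefficient 1672 and constant term 3344.
Setting it to zero: z = -2.

-2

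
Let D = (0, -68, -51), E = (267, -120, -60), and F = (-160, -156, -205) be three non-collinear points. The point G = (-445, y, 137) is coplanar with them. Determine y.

A normal to the plane is n = DE × DF = (7216, 42558, -31816).
G lies in the plane iff n · DG = 0.
This gives (42558)y + (-6298584) = 0, so y = 148.

148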